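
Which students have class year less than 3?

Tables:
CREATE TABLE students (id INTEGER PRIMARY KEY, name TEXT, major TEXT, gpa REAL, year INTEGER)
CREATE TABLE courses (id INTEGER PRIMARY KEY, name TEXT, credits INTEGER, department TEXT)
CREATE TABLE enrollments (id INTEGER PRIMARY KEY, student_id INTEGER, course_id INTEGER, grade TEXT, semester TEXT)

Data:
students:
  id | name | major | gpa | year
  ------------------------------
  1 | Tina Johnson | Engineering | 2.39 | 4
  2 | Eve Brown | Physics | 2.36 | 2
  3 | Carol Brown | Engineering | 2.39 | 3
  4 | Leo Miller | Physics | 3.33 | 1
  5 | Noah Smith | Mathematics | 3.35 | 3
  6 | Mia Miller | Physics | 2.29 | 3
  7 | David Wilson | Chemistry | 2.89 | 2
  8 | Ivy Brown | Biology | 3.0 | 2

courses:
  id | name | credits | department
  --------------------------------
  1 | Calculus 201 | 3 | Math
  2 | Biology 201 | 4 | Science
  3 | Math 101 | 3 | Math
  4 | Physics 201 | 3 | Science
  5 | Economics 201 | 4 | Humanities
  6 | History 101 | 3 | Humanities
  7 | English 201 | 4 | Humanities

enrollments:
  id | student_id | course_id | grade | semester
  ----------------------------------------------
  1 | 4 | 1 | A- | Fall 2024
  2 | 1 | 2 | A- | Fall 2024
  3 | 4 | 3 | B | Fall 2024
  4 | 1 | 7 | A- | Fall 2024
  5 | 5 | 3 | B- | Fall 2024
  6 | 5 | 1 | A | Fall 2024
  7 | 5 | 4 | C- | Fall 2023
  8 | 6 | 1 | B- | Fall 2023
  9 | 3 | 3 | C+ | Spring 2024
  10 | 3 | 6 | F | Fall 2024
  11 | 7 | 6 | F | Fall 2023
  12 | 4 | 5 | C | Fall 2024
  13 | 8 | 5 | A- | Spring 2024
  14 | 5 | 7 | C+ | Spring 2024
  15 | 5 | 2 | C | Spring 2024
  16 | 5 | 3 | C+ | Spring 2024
SELECT name, year FROM students WHERE year < 3

Execution result:
name | year
Eve Brown | 2
Leo Miller | 1
David Wilson | 2
Ivy Brown | 2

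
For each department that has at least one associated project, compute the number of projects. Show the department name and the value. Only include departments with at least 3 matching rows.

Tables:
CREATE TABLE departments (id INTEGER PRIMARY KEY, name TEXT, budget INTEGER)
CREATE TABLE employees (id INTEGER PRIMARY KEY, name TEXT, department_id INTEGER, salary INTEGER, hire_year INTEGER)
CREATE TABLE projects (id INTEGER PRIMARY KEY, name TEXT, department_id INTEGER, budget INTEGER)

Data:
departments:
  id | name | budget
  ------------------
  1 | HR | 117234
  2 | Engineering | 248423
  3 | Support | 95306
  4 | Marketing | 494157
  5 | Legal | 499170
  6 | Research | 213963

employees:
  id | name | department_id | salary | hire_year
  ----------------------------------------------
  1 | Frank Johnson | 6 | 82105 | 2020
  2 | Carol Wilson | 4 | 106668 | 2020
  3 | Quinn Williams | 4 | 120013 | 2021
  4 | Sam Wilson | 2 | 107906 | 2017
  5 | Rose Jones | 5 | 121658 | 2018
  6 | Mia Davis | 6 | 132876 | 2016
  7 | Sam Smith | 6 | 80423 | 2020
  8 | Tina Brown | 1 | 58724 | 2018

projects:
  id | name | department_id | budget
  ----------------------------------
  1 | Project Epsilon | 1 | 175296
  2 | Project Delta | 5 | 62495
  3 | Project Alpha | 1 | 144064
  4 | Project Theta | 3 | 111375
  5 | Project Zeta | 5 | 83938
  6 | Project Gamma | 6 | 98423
SELECT p.name, COUNT(*) AS n FROM projects c JOIN departments p ON c.department_id = p.id GROUP BY p.id, p.name HAVING COUNT(*) >= 3

Execution result:
(no rows)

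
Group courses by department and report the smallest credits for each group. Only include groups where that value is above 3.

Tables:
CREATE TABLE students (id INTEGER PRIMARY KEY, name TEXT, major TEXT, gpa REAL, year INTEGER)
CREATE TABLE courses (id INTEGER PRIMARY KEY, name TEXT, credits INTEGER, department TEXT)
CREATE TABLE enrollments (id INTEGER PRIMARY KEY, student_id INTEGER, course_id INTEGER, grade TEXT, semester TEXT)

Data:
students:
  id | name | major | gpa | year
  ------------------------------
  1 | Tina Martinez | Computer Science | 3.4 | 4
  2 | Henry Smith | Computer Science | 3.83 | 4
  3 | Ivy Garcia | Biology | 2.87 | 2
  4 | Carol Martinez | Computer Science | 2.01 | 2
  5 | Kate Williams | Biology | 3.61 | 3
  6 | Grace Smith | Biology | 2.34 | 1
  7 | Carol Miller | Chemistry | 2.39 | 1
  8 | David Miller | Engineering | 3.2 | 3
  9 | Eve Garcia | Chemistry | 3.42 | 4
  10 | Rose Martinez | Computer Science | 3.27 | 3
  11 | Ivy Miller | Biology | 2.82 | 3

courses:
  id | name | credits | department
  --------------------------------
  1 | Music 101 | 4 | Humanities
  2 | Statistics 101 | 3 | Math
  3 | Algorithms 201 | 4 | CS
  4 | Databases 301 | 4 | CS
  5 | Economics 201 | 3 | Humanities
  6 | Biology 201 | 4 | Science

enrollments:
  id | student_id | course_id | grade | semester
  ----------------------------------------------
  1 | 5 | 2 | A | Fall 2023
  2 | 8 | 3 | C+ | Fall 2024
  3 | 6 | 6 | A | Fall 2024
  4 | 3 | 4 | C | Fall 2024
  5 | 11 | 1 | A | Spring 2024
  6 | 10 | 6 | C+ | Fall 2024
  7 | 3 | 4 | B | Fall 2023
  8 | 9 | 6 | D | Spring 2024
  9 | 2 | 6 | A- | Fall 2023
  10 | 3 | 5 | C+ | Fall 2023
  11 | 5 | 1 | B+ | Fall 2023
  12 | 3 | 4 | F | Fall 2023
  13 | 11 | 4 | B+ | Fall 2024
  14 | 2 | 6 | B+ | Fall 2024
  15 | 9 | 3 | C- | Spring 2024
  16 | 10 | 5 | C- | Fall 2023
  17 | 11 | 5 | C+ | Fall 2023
SELECT department, MIN(credits) AS min_credits FROM courses GROUP BY department HAVING MIN(credits) > 3

Execution result:
department | min_credits
CS | 4
Science | 4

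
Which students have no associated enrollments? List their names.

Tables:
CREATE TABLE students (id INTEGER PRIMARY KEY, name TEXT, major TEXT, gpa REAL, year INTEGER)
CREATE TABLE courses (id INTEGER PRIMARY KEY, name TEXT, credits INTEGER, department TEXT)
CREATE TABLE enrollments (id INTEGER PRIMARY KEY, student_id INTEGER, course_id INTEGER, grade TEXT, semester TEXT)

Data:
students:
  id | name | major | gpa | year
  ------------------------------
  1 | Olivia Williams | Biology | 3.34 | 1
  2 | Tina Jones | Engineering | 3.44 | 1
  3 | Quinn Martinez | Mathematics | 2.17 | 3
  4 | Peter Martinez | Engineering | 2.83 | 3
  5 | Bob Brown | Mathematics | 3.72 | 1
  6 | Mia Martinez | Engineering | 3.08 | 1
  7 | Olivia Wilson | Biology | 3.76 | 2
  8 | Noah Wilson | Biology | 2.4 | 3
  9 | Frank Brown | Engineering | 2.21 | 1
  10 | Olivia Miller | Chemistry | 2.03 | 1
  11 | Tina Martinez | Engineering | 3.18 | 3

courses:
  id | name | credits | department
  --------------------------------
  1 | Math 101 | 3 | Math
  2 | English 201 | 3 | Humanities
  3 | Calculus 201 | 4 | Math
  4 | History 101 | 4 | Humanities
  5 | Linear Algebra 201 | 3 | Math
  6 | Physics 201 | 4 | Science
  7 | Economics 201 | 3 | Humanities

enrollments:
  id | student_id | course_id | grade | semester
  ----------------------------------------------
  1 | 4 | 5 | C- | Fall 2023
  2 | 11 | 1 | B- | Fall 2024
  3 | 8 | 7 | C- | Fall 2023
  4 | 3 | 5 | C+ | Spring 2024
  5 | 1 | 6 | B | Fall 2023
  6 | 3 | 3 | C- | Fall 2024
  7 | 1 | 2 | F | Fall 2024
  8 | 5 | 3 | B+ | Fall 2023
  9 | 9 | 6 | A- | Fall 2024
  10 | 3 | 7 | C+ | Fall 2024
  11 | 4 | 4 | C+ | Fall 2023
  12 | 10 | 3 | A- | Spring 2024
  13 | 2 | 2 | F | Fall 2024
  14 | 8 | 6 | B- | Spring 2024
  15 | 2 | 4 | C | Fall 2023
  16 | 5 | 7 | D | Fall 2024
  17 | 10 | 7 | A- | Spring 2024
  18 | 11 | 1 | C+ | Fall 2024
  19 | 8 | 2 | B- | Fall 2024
SELECT p.name FROM students p LEFT JOIN enrollments c ON c.student_id = p.id WHERE c.id IS NULL

Execution result:
name
Mia Martinez
Olivia Wilson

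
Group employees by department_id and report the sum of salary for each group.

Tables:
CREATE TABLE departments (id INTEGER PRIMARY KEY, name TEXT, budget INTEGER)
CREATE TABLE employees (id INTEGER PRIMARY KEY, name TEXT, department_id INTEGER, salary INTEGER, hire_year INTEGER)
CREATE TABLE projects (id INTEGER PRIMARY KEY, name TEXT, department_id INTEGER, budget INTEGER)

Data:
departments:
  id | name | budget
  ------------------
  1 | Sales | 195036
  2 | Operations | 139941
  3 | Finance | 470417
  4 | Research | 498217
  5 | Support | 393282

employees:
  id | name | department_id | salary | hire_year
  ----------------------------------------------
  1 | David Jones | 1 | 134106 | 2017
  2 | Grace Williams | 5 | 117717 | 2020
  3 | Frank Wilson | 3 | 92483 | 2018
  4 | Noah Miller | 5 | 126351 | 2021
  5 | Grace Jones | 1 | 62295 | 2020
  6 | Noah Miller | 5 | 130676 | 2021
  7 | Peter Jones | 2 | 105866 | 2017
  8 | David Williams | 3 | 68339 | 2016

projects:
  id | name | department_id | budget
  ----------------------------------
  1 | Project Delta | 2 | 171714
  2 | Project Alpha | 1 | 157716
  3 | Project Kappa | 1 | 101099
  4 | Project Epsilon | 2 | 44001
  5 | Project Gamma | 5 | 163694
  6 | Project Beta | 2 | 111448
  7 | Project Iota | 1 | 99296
SELECT department_id, SUM(salary) AS sum_salary FROM employees GROUP BY department_id

Execution result:
department_id | sum_salary
1 | 196401
2 | 105866
3 | 160822
5 | 374744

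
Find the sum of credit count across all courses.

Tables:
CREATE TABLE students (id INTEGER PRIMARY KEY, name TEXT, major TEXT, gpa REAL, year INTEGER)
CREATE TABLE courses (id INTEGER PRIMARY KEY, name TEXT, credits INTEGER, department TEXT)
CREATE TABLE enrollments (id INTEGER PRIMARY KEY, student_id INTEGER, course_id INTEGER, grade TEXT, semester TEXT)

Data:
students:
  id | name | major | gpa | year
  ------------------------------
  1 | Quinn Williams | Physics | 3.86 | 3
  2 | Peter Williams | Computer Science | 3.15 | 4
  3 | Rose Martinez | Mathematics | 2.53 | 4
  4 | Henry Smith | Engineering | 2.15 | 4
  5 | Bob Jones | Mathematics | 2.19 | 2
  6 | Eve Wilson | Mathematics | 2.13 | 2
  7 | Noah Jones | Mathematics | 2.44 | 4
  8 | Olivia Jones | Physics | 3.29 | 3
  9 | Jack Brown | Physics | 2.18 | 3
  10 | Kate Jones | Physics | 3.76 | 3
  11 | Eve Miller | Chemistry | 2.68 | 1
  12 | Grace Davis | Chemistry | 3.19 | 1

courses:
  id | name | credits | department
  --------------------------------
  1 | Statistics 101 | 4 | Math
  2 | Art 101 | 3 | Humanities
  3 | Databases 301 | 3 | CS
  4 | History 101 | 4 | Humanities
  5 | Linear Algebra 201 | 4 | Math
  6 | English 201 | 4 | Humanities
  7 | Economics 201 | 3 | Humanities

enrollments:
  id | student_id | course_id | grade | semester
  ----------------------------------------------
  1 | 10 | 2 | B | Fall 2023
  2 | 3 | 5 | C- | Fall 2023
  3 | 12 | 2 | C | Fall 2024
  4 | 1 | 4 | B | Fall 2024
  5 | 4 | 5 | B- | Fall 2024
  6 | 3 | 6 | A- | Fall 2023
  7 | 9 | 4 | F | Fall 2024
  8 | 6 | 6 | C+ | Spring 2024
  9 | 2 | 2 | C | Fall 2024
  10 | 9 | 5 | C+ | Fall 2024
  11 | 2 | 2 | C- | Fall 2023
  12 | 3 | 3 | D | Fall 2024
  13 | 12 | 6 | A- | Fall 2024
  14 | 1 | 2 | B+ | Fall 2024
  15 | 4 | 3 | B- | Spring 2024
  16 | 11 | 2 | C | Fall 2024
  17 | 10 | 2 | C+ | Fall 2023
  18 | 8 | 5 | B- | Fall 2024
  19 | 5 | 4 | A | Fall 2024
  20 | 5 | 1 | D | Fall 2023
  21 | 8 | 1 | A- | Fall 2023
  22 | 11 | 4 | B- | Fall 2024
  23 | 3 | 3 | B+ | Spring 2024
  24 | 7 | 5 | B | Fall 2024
SELECT SUM(credits) FROM courses

Execution result:
25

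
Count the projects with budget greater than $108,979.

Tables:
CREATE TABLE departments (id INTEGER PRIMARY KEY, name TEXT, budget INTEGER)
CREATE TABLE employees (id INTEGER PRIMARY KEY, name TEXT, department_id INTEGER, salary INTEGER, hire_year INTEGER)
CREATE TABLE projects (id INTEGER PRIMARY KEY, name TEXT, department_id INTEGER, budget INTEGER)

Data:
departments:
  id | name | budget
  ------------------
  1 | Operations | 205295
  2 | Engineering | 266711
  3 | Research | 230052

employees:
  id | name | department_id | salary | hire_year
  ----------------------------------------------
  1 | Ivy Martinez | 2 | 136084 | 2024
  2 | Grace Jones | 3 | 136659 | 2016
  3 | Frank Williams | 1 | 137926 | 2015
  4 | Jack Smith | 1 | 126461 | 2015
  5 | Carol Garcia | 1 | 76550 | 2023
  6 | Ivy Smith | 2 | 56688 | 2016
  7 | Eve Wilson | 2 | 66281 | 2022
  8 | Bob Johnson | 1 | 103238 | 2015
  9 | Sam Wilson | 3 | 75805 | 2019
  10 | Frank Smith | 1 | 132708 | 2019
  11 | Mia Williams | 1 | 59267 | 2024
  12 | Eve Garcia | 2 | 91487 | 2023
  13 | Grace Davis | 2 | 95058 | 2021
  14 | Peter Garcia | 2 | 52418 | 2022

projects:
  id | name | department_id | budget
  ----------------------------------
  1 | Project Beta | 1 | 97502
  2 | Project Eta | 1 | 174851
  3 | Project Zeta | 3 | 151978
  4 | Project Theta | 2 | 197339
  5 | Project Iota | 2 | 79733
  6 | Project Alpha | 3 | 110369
SELECT COUNT(*) FROM projects WHERE budget > 108979

Execution result:
4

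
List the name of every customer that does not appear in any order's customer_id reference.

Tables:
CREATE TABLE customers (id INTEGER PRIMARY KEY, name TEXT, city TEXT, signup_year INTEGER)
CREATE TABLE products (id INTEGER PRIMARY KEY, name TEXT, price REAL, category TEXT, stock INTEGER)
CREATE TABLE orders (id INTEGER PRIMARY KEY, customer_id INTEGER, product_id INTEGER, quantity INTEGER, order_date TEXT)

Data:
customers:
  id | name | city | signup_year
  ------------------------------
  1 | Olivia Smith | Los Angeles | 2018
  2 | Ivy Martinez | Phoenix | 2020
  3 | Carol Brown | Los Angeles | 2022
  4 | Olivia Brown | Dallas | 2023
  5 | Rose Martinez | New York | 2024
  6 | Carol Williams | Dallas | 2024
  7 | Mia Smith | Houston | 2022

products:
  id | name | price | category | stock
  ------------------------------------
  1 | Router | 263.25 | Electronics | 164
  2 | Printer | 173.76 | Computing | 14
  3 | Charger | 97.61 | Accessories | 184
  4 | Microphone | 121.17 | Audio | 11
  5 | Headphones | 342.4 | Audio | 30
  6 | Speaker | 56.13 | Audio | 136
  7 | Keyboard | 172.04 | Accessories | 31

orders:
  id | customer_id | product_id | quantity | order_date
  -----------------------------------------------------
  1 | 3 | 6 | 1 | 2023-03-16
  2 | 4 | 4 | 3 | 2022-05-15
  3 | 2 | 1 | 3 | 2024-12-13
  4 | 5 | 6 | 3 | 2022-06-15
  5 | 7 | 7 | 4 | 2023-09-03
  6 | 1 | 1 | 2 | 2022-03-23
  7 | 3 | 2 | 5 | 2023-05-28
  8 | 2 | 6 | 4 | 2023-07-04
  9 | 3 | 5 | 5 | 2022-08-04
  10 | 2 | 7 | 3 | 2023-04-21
SELECT p.name FROM customers p LEFT JOIN orders c ON c.customer_id = p.id WHERE c.id IS NULL

Execution result:
Carol Williams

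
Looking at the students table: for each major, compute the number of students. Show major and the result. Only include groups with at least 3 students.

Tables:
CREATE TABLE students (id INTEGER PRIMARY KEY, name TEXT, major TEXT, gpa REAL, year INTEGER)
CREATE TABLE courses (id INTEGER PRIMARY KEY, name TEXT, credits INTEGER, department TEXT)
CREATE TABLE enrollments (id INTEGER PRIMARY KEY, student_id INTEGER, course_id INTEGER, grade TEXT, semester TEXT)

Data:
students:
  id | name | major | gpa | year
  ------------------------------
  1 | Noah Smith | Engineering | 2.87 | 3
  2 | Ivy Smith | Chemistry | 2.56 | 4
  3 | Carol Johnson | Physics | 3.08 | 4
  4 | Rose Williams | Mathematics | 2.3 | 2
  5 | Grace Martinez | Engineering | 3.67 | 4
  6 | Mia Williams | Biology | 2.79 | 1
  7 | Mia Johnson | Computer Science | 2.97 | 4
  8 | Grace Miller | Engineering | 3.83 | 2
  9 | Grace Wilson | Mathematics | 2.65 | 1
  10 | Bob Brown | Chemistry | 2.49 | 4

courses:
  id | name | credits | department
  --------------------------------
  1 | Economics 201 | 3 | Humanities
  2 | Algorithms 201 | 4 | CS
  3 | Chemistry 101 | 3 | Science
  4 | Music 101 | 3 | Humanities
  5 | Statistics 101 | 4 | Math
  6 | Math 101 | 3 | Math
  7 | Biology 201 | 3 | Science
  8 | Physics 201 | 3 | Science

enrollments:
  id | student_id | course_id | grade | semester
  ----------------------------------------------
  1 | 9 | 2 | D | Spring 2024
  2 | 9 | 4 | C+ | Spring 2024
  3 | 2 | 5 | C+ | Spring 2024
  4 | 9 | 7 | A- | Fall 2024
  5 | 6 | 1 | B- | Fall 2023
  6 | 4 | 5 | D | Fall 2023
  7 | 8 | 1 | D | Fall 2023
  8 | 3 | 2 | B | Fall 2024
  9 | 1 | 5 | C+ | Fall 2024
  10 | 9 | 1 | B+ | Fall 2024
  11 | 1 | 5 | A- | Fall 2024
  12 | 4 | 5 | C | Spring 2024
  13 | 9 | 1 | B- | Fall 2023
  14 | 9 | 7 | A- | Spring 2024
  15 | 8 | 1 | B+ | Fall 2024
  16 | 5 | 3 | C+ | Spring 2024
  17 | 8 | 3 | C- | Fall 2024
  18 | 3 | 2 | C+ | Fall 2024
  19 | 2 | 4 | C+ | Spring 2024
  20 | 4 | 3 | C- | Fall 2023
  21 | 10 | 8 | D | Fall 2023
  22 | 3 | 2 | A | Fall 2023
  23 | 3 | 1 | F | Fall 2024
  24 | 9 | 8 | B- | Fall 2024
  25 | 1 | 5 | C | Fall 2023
SELECT major, COUNT(*) AS n FROM students GROUP BY major HAVING COUNT(*) >= 3

Execution result:
major | n
Engineering | 3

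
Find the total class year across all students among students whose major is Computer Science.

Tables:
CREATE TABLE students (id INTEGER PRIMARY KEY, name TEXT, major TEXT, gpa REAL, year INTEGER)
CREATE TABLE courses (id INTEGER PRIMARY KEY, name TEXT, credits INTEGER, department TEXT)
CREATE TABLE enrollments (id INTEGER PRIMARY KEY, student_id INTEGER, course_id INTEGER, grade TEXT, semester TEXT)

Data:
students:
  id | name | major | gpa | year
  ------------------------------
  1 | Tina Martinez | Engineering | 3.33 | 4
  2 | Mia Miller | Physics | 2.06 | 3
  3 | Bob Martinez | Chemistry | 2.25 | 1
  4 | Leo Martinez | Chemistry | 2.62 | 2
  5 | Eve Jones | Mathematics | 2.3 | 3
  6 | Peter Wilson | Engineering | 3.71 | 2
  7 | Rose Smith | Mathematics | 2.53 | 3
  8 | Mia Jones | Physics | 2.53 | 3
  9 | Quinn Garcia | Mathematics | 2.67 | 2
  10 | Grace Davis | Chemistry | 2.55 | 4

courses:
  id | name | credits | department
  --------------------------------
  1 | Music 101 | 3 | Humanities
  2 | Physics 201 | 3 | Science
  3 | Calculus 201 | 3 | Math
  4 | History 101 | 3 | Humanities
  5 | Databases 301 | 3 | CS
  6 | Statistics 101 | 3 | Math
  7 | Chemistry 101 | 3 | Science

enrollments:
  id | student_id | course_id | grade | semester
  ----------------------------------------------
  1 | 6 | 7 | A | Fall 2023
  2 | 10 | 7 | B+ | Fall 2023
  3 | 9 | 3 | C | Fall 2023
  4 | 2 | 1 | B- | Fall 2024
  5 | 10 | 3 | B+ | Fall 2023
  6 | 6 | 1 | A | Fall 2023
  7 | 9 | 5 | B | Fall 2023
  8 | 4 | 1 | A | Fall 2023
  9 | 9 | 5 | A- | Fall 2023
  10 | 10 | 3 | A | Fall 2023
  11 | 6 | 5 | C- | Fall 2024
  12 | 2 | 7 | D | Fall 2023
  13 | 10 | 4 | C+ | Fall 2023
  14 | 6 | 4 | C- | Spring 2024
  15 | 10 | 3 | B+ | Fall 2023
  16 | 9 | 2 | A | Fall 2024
SELECT SUM(year) FROM students WHERE major = 'Computer Science'

Execution result:
NULL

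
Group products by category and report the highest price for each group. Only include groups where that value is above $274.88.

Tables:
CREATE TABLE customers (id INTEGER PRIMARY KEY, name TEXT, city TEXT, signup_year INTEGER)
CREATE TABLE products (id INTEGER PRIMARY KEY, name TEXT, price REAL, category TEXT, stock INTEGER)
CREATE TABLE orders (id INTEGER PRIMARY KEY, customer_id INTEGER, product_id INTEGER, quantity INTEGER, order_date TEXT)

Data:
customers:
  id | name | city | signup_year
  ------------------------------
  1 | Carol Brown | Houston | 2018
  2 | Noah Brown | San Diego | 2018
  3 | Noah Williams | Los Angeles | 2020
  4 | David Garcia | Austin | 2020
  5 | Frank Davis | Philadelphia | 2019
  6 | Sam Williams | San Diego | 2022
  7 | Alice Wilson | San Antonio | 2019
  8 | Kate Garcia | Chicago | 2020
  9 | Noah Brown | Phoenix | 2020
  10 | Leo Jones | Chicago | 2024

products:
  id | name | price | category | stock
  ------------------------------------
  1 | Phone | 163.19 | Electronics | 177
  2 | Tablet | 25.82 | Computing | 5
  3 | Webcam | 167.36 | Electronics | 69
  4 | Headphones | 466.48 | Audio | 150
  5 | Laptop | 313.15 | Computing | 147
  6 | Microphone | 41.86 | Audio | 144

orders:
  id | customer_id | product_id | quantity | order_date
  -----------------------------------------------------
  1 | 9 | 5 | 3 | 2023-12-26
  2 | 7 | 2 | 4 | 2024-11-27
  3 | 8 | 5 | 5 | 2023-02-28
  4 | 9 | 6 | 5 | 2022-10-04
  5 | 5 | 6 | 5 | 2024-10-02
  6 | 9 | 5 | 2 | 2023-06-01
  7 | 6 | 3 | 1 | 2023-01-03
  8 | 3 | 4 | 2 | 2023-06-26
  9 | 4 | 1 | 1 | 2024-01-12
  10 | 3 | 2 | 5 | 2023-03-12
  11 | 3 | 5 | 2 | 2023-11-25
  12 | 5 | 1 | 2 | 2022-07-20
SELECT category, MAX(price) AS max_price FROM products GROUP BY category HAVING MAX(price) > 274.88

Execution result:
category | max_price
Audio | 466.48
Computing | 313.15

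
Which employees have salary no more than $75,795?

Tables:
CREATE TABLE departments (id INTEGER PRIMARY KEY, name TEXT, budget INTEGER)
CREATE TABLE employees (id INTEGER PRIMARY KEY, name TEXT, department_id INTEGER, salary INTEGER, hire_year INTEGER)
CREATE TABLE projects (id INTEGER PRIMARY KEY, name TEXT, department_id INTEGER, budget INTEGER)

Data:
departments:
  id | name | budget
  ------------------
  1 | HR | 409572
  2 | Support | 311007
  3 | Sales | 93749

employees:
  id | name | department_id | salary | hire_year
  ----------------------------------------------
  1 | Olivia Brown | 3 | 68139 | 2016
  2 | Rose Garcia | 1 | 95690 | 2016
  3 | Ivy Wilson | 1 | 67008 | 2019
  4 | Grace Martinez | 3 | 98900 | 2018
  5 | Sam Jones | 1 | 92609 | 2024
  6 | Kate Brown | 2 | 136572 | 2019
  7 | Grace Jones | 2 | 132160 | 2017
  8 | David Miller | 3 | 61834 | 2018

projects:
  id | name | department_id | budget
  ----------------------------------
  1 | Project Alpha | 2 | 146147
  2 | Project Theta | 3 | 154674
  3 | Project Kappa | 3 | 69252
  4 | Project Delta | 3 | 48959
SELECT name, salary FROM employees WHERE salary <= 75795

Execution result:
name | salary
Olivia Brown | 68139
Ivy Wilson | 67008
David Miller | 61834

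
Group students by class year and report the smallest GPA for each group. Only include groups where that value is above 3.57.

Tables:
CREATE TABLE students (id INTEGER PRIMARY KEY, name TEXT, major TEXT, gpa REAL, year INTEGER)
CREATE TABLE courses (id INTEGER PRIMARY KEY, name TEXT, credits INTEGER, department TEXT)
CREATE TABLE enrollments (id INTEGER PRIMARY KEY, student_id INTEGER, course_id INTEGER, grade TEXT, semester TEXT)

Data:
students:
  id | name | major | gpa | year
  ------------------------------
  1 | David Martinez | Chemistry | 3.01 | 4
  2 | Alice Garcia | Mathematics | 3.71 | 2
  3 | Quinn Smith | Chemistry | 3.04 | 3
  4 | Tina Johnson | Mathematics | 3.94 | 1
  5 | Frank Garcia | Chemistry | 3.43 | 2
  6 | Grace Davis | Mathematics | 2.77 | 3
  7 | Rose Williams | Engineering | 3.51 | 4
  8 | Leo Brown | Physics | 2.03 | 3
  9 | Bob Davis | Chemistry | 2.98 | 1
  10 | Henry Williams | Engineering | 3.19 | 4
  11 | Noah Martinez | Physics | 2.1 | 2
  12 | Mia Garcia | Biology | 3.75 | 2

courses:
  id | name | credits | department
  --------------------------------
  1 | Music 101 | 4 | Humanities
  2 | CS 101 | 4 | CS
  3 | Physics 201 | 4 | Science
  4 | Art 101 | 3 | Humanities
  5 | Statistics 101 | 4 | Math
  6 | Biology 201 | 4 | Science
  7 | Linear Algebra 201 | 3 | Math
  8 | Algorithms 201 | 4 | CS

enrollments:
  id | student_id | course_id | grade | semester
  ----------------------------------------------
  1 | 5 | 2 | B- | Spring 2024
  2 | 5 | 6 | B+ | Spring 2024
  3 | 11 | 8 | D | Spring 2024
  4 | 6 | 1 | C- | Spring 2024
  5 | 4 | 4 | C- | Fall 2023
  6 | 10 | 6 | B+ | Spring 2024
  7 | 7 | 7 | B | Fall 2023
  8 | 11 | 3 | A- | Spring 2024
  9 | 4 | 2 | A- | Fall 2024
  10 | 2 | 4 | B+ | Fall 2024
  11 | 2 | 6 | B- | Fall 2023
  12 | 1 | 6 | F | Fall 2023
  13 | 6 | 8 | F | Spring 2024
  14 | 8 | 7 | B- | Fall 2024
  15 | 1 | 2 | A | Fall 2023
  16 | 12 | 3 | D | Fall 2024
SELECT year, MIN(gpa) AS min_gpa FROM students GROUP BY year HAVING MIN(gpa) > 3.57

Execution result:
(no rows)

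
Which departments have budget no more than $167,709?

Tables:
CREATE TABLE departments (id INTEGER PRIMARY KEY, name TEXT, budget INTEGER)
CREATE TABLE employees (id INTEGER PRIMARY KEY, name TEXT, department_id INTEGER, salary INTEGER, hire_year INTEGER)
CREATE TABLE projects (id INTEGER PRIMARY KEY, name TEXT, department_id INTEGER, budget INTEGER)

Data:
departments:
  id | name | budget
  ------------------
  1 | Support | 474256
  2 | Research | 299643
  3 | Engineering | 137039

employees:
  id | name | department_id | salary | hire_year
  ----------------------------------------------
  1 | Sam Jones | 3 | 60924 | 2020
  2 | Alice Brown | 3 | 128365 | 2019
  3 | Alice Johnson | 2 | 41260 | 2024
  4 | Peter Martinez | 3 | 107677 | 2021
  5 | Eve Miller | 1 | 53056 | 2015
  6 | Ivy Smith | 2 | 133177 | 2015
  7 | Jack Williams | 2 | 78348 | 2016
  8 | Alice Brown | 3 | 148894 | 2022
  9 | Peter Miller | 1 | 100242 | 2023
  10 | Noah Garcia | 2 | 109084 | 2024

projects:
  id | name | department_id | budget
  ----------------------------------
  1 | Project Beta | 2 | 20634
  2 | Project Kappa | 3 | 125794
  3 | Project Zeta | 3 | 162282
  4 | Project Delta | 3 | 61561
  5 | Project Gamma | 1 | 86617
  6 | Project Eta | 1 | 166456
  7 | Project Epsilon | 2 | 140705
SELECT name, budget FROM departments WHERE budget <= 167709

Execution result:
name | budget
Engineering | 137039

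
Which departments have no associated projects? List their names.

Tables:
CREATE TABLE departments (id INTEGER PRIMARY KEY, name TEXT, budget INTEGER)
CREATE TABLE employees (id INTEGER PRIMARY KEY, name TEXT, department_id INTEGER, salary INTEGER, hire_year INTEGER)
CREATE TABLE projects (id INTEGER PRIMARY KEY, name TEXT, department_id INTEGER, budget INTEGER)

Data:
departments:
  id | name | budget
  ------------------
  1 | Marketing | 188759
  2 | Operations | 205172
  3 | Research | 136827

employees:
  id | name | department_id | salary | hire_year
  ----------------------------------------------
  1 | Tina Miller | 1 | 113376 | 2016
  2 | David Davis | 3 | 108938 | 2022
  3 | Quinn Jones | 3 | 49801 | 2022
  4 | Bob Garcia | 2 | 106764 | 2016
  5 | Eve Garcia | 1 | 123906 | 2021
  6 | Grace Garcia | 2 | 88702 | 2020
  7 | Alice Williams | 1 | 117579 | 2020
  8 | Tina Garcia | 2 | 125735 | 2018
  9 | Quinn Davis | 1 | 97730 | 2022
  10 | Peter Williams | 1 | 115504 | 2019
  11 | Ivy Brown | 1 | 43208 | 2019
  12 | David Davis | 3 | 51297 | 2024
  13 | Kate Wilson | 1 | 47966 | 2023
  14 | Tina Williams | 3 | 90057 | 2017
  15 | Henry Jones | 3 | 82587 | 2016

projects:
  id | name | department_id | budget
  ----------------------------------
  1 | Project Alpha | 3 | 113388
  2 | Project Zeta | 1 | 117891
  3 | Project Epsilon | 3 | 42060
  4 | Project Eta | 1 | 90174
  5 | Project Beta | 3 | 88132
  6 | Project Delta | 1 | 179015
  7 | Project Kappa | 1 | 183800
SELECT p.name FROM departments p LEFT JOIN projects c ON c.department_id = p.id WHERE c.id IS NULL

Execution result:
Operations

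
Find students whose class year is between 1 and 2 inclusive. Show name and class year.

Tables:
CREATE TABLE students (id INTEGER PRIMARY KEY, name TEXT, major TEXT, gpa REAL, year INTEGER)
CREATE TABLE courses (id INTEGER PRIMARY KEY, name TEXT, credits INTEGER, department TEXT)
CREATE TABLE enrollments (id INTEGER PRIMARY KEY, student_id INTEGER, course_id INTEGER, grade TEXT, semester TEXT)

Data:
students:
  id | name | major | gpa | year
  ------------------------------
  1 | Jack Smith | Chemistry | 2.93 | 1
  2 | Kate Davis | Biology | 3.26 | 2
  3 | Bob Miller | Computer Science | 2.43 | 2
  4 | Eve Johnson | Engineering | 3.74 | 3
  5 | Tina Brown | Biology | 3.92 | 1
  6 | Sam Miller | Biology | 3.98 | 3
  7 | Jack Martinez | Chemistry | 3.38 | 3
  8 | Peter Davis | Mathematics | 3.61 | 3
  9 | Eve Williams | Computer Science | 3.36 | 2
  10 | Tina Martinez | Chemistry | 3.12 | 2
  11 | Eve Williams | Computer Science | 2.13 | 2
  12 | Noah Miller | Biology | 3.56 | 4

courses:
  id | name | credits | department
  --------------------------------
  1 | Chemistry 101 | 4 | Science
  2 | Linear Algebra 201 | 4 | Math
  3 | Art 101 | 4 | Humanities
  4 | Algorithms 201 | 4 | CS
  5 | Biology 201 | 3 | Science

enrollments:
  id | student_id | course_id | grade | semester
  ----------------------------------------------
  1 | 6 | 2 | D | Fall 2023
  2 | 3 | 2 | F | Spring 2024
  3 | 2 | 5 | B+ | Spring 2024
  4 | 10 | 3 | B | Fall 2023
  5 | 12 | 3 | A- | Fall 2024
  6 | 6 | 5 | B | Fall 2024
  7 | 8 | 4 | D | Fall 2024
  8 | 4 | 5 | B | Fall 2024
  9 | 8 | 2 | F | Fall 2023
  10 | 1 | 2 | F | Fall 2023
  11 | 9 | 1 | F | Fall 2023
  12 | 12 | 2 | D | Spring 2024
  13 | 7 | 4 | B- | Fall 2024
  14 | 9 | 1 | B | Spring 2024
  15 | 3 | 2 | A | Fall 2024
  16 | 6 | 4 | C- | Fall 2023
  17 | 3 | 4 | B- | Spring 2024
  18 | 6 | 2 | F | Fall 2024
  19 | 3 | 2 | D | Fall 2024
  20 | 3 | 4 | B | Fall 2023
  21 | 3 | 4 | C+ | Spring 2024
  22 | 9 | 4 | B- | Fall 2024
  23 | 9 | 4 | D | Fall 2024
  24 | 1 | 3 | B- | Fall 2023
SELECT name, year FROM students WHERE year BETWEEN 1 AND 2

Execution result:
name | year
Jack Smith | 1
Kate Davis | 2
Bob Miller | 2
Tina Brown | 1
Eve Williams | 2
Tina Martinez | 2
Eve Williams | 2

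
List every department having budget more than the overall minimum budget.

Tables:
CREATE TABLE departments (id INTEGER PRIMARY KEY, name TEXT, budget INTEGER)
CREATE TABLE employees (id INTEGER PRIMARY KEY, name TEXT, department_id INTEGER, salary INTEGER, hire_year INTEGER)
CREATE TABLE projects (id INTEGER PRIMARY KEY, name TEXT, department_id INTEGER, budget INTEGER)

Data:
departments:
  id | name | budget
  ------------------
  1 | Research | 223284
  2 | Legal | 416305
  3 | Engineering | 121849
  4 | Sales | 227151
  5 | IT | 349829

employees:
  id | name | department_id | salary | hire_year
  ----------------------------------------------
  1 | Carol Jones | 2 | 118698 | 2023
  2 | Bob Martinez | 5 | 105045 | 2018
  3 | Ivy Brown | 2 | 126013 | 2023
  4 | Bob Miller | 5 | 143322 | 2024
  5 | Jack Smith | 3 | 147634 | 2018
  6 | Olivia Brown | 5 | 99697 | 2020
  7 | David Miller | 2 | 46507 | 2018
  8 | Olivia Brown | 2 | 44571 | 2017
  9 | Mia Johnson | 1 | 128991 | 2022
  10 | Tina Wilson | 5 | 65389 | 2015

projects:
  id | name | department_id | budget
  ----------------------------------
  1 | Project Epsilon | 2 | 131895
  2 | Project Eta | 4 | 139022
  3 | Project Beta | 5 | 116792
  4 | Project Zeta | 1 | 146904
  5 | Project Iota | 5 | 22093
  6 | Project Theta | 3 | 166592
SELECT name, budget FROM departments WHERE budget > (SELECT MIN(budget) FROM departments)

Execution result:
name | budget
Research | 223284
Legal | 416305
Sales | 227151
IT | 349829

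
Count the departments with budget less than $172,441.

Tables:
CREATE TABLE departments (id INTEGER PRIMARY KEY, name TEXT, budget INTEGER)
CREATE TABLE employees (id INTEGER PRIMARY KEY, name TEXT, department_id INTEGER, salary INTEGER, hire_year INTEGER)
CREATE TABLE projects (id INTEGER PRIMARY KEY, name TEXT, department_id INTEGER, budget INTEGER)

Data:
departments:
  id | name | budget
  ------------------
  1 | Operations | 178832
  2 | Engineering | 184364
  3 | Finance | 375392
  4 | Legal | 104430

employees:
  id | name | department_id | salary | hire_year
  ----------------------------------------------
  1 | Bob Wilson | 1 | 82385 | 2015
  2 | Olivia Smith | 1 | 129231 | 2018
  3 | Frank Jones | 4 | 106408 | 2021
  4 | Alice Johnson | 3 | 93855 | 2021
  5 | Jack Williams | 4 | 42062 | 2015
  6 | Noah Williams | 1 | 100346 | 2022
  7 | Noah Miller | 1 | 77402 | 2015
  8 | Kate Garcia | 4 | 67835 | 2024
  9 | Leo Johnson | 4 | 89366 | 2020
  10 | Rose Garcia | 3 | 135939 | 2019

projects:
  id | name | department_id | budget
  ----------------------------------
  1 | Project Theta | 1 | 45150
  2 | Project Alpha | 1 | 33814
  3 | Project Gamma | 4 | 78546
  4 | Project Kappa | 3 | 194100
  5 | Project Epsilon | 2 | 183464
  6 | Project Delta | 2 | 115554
SELECT COUNT(*) FROM departments WHERE budget < 172441

Execution result:
1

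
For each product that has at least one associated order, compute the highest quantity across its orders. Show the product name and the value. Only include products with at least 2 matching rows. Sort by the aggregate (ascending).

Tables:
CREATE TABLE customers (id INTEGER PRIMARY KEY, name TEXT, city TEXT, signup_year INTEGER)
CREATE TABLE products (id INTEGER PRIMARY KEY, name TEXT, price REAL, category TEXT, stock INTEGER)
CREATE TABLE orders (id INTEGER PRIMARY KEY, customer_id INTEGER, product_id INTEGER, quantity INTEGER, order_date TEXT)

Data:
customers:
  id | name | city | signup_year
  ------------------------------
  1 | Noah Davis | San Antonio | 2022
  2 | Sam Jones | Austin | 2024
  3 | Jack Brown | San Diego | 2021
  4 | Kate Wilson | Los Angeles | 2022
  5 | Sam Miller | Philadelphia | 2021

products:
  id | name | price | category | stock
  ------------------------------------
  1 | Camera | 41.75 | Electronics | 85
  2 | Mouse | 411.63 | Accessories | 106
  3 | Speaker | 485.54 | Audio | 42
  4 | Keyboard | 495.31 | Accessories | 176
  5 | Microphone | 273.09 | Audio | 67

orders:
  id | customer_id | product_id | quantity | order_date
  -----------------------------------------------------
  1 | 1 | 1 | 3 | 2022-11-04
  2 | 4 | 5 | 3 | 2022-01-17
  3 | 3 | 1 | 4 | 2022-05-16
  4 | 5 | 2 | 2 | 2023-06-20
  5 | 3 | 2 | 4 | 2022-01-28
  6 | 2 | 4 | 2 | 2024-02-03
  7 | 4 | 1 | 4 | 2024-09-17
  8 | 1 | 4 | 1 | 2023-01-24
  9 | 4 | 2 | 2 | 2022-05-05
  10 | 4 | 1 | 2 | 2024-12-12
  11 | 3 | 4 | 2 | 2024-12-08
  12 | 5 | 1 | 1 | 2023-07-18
SELECT p.name, MAX(c.quantity) AS max_quantity FROM orders c JOIN products p ON c.product_id = p.id GROUP BY p.id, p.name HAVING COUNT(*) >= 2 ORDER BY max_quantity ASC

Execution result:
name | max_quantity
Keyboard | 2
Camera | 4
Mouse | 4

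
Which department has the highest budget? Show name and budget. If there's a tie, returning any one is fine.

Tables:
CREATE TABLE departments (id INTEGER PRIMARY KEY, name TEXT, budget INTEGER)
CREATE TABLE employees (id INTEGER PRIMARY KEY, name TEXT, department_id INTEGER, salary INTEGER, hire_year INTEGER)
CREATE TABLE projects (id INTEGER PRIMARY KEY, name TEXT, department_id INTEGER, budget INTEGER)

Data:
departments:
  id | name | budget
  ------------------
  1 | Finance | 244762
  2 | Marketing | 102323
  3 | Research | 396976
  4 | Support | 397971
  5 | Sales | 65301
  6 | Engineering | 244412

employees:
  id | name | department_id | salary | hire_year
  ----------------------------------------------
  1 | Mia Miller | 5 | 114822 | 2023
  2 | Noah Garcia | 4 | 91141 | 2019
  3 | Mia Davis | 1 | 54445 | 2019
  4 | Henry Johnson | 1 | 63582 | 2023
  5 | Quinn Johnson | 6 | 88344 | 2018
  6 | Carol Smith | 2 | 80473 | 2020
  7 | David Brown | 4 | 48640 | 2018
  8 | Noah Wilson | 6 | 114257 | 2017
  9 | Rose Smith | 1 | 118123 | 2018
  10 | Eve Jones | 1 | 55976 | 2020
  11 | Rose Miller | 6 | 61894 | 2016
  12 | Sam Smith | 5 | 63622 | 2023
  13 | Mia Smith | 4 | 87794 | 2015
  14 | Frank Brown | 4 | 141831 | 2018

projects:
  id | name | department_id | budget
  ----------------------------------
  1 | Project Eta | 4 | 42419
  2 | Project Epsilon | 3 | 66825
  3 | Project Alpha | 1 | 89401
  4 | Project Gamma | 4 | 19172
SELECT name, budget FROM departments ORDER BY budget DESC LIMIT 1

Execution result:
name | budget
Support | 397971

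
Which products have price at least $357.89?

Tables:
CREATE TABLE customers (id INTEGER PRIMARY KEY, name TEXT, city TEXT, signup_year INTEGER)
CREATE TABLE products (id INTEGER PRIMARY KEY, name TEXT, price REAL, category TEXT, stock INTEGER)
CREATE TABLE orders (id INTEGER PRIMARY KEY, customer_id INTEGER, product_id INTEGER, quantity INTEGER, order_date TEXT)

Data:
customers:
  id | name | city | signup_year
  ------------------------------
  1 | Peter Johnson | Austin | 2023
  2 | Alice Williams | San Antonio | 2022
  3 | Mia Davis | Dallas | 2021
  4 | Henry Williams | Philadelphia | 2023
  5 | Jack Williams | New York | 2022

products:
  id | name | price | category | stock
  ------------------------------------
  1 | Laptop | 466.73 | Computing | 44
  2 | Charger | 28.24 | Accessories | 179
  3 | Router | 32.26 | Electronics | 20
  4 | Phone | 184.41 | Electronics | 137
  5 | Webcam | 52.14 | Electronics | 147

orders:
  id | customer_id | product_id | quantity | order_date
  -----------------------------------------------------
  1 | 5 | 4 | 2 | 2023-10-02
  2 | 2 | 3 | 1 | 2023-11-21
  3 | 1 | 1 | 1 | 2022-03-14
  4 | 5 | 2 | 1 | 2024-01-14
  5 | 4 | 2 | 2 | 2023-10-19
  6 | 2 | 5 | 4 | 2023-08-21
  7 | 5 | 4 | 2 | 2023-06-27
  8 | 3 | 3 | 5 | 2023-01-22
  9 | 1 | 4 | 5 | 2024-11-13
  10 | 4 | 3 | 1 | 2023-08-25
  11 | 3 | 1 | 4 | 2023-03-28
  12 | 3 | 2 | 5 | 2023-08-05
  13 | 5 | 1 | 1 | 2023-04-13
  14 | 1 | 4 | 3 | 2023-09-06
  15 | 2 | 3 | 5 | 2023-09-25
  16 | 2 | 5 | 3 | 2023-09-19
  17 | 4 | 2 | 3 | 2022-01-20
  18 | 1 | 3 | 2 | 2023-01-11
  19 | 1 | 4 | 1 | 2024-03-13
SELECT name, price FROM products WHERE price >= 357.89

Execution result:
name | price
Laptop | 466.73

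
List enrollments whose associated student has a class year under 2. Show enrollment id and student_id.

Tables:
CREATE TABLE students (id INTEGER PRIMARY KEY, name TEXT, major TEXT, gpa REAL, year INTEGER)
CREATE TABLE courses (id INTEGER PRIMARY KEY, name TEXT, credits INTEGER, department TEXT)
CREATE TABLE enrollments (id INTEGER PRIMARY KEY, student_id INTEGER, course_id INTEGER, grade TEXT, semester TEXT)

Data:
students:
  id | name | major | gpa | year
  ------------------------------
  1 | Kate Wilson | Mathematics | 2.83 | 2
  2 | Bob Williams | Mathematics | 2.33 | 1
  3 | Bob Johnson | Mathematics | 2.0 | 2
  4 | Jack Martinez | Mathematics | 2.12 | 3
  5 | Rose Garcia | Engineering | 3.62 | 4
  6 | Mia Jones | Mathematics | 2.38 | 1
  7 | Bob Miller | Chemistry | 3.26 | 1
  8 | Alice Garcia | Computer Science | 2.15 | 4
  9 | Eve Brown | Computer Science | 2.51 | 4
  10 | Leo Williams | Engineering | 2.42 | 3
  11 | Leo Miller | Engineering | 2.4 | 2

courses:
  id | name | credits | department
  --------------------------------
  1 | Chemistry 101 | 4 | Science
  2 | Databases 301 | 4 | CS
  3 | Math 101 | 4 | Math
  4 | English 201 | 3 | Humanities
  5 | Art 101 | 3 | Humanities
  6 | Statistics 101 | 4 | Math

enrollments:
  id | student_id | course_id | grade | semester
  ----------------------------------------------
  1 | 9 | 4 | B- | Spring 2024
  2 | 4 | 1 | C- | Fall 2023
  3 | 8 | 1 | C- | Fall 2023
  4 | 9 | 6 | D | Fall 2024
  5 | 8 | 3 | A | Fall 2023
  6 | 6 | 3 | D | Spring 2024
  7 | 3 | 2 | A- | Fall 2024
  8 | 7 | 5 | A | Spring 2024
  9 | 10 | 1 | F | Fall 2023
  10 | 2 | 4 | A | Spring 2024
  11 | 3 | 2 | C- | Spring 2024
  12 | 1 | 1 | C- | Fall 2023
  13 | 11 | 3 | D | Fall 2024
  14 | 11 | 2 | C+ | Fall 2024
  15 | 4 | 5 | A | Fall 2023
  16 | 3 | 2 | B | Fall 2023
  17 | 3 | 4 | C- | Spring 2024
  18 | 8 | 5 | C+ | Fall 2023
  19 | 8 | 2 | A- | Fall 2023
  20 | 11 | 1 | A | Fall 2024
SELECT id, student_id FROM enrollments WHERE student_id IN (SELECT id FROM students WHERE year < 2)

Execution result:
id | student_id
6 | 6
8 | 7
10 | 2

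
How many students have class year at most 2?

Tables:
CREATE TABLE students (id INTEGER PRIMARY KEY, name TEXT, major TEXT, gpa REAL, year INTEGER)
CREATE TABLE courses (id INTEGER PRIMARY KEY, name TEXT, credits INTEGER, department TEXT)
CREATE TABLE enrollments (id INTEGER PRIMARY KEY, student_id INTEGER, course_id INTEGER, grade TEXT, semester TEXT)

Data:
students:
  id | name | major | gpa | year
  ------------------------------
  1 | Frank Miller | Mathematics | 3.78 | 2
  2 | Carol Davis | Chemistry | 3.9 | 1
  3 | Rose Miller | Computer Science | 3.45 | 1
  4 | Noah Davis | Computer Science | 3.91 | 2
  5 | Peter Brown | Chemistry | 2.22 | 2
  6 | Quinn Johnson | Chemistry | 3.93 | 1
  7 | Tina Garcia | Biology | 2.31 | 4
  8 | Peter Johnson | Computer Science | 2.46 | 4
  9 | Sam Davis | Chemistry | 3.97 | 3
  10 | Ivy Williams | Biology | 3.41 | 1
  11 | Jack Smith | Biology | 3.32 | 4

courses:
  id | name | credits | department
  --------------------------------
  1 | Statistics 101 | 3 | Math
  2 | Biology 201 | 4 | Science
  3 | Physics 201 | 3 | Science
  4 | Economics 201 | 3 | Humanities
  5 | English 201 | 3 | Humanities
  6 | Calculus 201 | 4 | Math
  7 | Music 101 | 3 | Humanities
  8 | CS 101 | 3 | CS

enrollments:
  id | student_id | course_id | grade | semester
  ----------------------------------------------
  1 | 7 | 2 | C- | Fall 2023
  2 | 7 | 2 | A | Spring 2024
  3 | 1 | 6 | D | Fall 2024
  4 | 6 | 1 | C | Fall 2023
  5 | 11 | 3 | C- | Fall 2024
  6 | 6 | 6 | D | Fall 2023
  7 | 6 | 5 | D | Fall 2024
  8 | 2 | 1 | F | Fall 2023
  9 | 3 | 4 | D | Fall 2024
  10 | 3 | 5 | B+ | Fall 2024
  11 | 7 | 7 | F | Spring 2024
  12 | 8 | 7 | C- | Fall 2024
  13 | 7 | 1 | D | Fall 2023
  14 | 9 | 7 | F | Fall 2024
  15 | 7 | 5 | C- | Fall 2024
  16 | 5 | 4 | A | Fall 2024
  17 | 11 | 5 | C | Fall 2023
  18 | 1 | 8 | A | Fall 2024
SELECT COUNT(*) FROM students WHERE year <= 2

Execution result:
7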